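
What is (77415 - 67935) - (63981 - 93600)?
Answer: 39099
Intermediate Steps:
(77415 - 67935) - (63981 - 93600) = 9480 - 1*(-29619) = 9480 + 29619 = 39099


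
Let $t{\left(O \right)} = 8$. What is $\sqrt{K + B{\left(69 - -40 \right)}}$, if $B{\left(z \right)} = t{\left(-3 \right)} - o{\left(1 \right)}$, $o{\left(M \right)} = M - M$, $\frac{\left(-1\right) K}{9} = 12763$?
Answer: $i \sqrt{114859} \approx 338.91 i$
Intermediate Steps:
$K = -114867$ ($K = \left(-9\right) 12763 = -114867$)
$o{\left(M \right)} = 0$
$B{\left(z \right)} = 8$ ($B{\left(z \right)} = 8 - 0 = 8 + 0 = 8$)
$\sqrt{K + B{\left(69 - -40 \right)}} = \sqrt{-114867 + 8} = \sqrt{-114859} = i \sqrt{114859}$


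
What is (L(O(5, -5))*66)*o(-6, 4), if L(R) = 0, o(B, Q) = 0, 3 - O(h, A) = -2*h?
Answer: 0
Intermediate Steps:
O(h, A) = 3 + 2*h (O(h, A) = 3 - (-2)*h = 3 + 2*h)
(L(O(5, -5))*66)*o(-6, 4) = (0*66)*0 = 0*0 = 0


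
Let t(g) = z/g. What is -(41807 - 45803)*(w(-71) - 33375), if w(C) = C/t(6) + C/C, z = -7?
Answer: -931835232/7 ≈ -1.3312e+8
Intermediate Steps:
t(g) = -7/g
w(C) = 1 - 6*C/7 (w(C) = C/((-7/6)) + C/C = C/((-7*⅙)) + 1 = C/(-7/6) + 1 = C*(-6/7) + 1 = -6*C/7 + 1 = 1 - 6*C/7)
-(41807 - 45803)*(w(-71) - 33375) = -(41807 - 45803)*((1 - 6/7*(-71)) - 33375) = -(-3996)*((1 + 426/7) - 33375) = -(-3996)*(433/7 - 33375) = -(-3996)*(-233192)/7 = -1*931835232/7 = -931835232/7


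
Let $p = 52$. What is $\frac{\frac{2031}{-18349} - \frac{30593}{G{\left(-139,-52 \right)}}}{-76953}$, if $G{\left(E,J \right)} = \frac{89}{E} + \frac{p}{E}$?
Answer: $- \frac{78027496652}{199093494177} \approx -0.39191$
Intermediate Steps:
$G{\left(E,J \right)} = \frac{141}{E}$ ($G{\left(E,J \right)} = \frac{89}{E} + \frac{52}{E} = \frac{141}{E}$)
$\frac{\frac{2031}{-18349} - \frac{30593}{G{\left(-139,-52 \right)}}}{-76953} = \frac{\frac{2031}{-18349} - \frac{30593}{141 \frac{1}{-139}}}{-76953} = \left(2031 \left(- \frac{1}{18349}\right) - \frac{30593}{141 \left(- \frac{1}{139}\right)}\right) \left(- \frac{1}{76953}\right) = \left(- \frac{2031}{18349} - \frac{30593}{- \frac{141}{139}}\right) \left(- \frac{1}{76953}\right) = \left(- \frac{2031}{18349} - - \frac{4252427}{141}\right) \left(- \frac{1}{76953}\right) = \left(- \frac{2031}{18349} + \frac{4252427}{141}\right) \left(- \frac{1}{76953}\right) = \frac{78027496652}{2587209} \left(- \frac{1}{76953}\right) = - \frac{78027496652}{199093494177}$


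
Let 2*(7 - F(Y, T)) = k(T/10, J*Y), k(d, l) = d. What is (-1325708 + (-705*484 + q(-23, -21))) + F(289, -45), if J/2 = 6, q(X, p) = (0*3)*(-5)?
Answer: -6667675/4 ≈ -1.6669e+6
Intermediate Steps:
q(X, p) = 0 (q(X, p) = 0*(-5) = 0)
J = 12 (J = 2*6 = 12)
F(Y, T) = 7 - T/20 (F(Y, T) = 7 - T/(2*10) = 7 - T/20)
(-1325708 + (-705*484 + q(-23, -21))) + F(289, -45) = (-1325708 + (-705*484 + 0)) + (7 - 1/20*(-45)) = (-1325708 + (-341220 + 0)) + (7 + 9/4) = (-1325708 - 341220) + 37/4 = -1666928 + 37/4 = -6667675/4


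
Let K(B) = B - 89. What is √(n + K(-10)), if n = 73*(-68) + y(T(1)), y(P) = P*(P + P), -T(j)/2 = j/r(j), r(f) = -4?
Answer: 45*I*√10/2 ≈ 71.151*I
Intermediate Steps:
K(B) = -89 + B
T(j) = j/2 (T(j) = -2*j/(-4) = -2*j*(-1)/4 = -(-1)*j/2 = j/2)
y(P) = 2*P² (y(P) = P*(2*P) = 2*P²)
n = -9927/2 (n = 73*(-68) + 2*((½)*1)² = -4964 + 2*(½)² = -4964 + 2*(¼) = -4964 + ½ = -9927/2 ≈ -4963.5)
√(n + K(-10)) = √(-9927/2 + (-89 - 10)) = √(-9927/2 - 99) = √(-10125/2) = 45*I*√10/2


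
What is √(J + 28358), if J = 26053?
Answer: √54411 ≈ 233.26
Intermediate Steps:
√(J + 28358) = √(26053 + 28358) = √54411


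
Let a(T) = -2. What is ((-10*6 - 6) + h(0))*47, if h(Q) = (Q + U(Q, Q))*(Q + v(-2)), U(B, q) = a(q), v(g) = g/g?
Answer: -3196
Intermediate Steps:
v(g) = 1
U(B, q) = -2
h(Q) = (1 + Q)*(-2 + Q) (h(Q) = (Q - 2)*(Q + 1) = (-2 + Q)*(1 + Q) = (1 + Q)*(-2 + Q))
((-10*6 - 6) + h(0))*47 = ((-10*6 - 6) + (-2 + 0² - 1*0))*47 = ((-60 - 6) + (-2 + 0 + 0))*47 = (-66 - 2)*47 = -68*47 = -3196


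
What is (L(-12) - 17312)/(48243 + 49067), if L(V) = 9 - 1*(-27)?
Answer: -8638/48655 ≈ -0.17754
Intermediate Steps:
L(V) = 36 (L(V) = 9 + 27 = 36)
(L(-12) - 17312)/(48243 + 49067) = (36 - 17312)/(48243 + 49067) = -17276/97310 = -17276*1/97310 = -8638/48655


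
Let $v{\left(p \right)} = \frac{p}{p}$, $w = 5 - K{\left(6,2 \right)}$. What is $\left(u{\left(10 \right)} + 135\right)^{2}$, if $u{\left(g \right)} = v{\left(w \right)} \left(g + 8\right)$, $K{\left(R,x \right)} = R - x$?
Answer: $23409$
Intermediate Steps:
$w = 1$ ($w = 5 - \left(6 - 2\right) = 5 - 4 = 1$)
$v{\left(p \right)} = 1$
$u{\left(g \right)} = 8 + g$ ($u{\left(g \right)} = 1 \left(g + 8\right) = 1 \left(8 + g\right) = 8 + g$)
$\left(u{\left(10 \right)} + 135\right)^{2} = \left(\left(8 + 10\right) + 135\right)^{2} = \left(18 + 135\right)^{2} = 153^{2} = 23409$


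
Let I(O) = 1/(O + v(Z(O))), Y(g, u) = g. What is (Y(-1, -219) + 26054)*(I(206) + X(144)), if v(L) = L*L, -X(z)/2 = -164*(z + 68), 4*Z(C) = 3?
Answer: 5987409170288/3305 ≈ 1.8116e+9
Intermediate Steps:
Z(C) = ¾ (Z(C) = (¼)*3 = ¾)
X(z) = 22304 + 328*z (X(z) = -(-328)*(z + 68) = -(-328)*(68 + z) = -2*(-11152 - 164*z) = 22304 + 328*z)
v(L) = L²
I(O) = 1/(9/16 + O) (I(O) = 1/(O + (¾)²) = 1/(O + 9/16) = 1/(9/16 + O))
(Y(-1, -219) + 26054)*(I(206) + X(144)) = (-1 + 26054)*(16/(9 + 16*206) + (22304 + 328*144)) = 26053*(16/(9 + 3296) + (22304 + 47232)) = 26053*(16/3305 + 69536) = 26053*(229816496/3305) = 5987409170288/3305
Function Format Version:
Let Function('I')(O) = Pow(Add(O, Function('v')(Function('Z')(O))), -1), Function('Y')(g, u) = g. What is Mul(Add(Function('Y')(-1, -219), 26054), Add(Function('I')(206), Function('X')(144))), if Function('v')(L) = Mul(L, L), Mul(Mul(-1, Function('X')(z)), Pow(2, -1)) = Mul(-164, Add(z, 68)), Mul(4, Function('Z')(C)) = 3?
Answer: Rational(5987409170288, 3305) ≈ 1.8116e+9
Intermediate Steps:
Function('Z')(C) = Rational(3, 4) (Function('Z')(C) = Mul(Rational(1, 4), 3) = Rational(3, 4))
Function('X')(z) = Add(22304, Mul(328, z)) (Function('X')(z) = Mul(-2, Mul(-164, Add(z, 68))) = Mul(-2, Mul(-164, Add(68, z))) = Mul(-2, Add(-11152, Mul(-164, z))) = Add(22304, Mul(328, z)))
Function('v')(L) = Pow(L, 2)
Function('I')(O) = Pow(Add(Rational(9, 16), O), -1) (Function('I')(O) = Pow(Add(O, Pow(Rational(3, 4), 2)), -1) = Pow(Add(O, Rational(9, 16)), -1) = Pow(Add(Rational(9, 16), O), -1))
Mul(Add(Function('Y')(-1, -219), 26054), Add(Function('I')(206), Function('X')(144))) = Mul(Add(-1, 26054), Add(Mul(16, Pow(Add(9, Mul(16, 206)), -1)), Add(22304, Mul(328, 144)))) = Mul(26053, Add(Mul(16, Pow(Add(9, 3296), -1)), Add(22304, 47232))) = Mul(26053, Add(Mul(16, Pow(3305, -1)), 69536)) = Mul(26053, Add(Mul(16, Rational(1, 3305)), 69536)) = Mul(26053, Add(Rational(16, 3305), 69536)) = Mul(26053, Rational(229816496, 3305)) = Rational(5987409170288, 3305)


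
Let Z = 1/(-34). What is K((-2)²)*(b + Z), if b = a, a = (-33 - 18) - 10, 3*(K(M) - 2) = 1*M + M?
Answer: -14525/51 ≈ -284.80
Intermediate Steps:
K(M) = 2 + 2*M/3 (K(M) = 2 + (1*M + M)/3 = 2 + (M + M)/3 = 2 + (2*M)/3 = 2 + 2*M/3)
Z = -1/34 ≈ -0.029412
a = -61 (a = -51 - 10 = -61)
b = -61
K((-2)²)*(b + Z) = (2 + (⅔)*(-2)²)*(-61 - 1/34) = (2 + (⅔)*4)*(-2075/34) = (2 + 8/3)*(-2075/34) = (14/3)*(-2075/34) = -14525/51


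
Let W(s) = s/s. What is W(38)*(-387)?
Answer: -387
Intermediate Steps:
W(s) = 1
W(38)*(-387) = 1*(-387) = -387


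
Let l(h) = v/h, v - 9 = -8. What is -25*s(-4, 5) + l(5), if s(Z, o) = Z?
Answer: 501/5 ≈ 100.20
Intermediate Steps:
v = 1 (v = 9 - 8 = 1)
l(h) = 1/h
-25*s(-4, 5) + l(5) = -25*(-4) + 1/5 = 100 + 1/5 = 501/5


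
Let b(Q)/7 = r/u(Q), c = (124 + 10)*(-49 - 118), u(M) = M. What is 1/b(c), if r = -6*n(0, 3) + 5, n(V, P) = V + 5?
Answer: 22378/175 ≈ 127.87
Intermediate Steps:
n(V, P) = 5 + V
r = -25 (r = -6*(5 + 0) + 5 = -6*5 + 5 = -30 + 5 = -25)
c = -22378 (c = 134*(-167) = -22378)
b(Q) = -175/Q (b(Q) = 7*(-25/Q) = -175/Q)
1/b(c) = 1/(-175/(-22378)) = 1/(-175*(-1/22378)) = 1/(175/22378) = 22378/175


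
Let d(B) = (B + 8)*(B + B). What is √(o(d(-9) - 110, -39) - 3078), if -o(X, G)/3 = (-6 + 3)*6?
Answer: 12*I*√21 ≈ 54.991*I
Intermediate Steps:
d(B) = 2*B*(8 + B) (d(B) = (8 + B)*(2*B) = 2*B*(8 + B))
o(X, G) = 54 (o(X, G) = -3*(-6 + 3)*6 = -(-9)*6 = -3*(-18) = 54)
√(o(d(-9) - 110, -39) - 3078) = √(54 - 3078) = √(-3024) = 12*I*√21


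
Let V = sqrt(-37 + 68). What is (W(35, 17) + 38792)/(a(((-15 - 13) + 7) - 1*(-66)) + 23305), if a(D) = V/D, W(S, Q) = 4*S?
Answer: 918651638250/549912062797 - 875970*sqrt(31)/549912062797 ≈ 1.6705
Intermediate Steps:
V = sqrt(31) ≈ 5.5678
a(D) = sqrt(31)/D
(W(35, 17) + 38792)/(a(((-15 - 13) + 7) - 1*(-66)) + 23305) = (4*35 + 38792)/(sqrt(31)/(((-15 - 13) + 7) - 1*(-66)) + 23305) = (140 + 38792)/(sqrt(31)/((-28 + 7) + 66) + 23305) = 38932/(sqrt(31)/(-21 + 66) + 23305) = 38932/(sqrt(31)/45 + 23305) = 38932/(23305 + sqrt(31)/45)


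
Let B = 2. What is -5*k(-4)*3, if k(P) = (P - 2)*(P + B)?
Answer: -180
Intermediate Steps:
k(P) = (-2 + P)*(2 + P) (k(P) = (P - 2)*(P + 2) = (-2 + P)*(2 + P))
-5*k(-4)*3 = -5*(-4 + (-4)**2)*3 = -5*(-4 + 16)*3 = -5*12*3 = -60*3 = -180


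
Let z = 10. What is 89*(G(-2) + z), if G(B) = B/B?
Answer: 979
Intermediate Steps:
G(B) = 1
89*(G(-2) + z) = 89*(1 + 10) = 89*11 = 979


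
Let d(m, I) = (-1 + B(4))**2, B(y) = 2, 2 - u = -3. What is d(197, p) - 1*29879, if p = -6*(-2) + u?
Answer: -29878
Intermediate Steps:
u = 5 (u = 2 - 1*(-3) = 2 + 3 = 5)
p = 17 (p = -6*(-2) + 5 = 12 + 5 = 17)
d(m, I) = 1 (d(m, I) = (-1 + 2)**2 = 1**2 = 1)
d(197, p) - 1*29879 = 1 - 1*29879 = 1 - 29879 = -29878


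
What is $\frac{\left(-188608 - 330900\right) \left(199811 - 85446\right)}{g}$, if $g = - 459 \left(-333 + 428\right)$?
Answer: $\frac{11882706484}{8721} \approx 1.3625 \cdot 10^{6}$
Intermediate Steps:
$g = -43605$ ($g = \left(-459\right) 95 = -43605$)
$\frac{\left(-188608 - 330900\right) \left(199811 - 85446\right)}{g} = \frac{\left(-188608 - 330900\right) \left(199811 - 85446\right)}{-43605} = \left(-519508\right) 114365 \left(- \frac{1}{43605}\right) = \left(-59413532420\right) \left(- \frac{1}{43605}\right) = \frac{11882706484}{8721}$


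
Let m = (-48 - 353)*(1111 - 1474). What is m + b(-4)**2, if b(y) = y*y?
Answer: 145819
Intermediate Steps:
b(y) = y**2
m = 145563 (m = -401*(-363) = 145563)
m + b(-4)**2 = 145563 + ((-4)**2)**2 = 145563 + 16**2 = 145563 + 256 = 145819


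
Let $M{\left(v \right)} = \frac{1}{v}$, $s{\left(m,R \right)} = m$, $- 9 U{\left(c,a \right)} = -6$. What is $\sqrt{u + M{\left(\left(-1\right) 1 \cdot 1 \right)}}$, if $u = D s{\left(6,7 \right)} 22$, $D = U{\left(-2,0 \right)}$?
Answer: $\sqrt{87} \approx 9.3274$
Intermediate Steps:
$U{\left(c,a \right)} = \frac{2}{3}$ ($U{\left(c,a \right)} = \left(- \frac{1}{9}\right) \left(-6\right) = \frac{2}{3}$)
$D = \frac{2}{3} \approx 0.66667$
$u = 88$ ($u = \frac{2}{3} \cdot 6 \cdot 22 = 4 \cdot 22 = 88$)
$\sqrt{u + M{\left(\left(-1\right) 1 \cdot 1 \right)}} = \sqrt{88 + \frac{1}{\left(-1\right) 1 \cdot 1}} = \sqrt{88 + \frac{1}{\left(-1\right) 1}} = \sqrt{88 + \frac{1}{-1}} = \sqrt{88 - 1} = \sqrt{87}$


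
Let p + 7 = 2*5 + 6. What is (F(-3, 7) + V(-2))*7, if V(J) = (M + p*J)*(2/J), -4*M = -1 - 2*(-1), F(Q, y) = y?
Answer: 707/4 ≈ 176.75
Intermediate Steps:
M = -1/4 (M = -(-1 - 2*(-1))/4 = -(-1 + 2)/4 = -1/4*1 = -1/4 ≈ -0.25000)
p = 9 (p = -7 + (2*5 + 6) = -7 + (10 + 6) = -7 + 16 = 9)
V(J) = 2*(-1/4 + 9*J)/J (V(J) = (-1/4 + 9*J)*(2/J) = 2*(-1/4 + 9*J)/J)
(F(-3, 7) + V(-2))*7 = (7 + (18 - 1/2/(-2)))*7 = (7 + (18 - 1/2*(-1/2)))*7 = (7 + (18 + 1/4))*7 = (7 + 73/4)*7 = (101/4)*7 = 707/4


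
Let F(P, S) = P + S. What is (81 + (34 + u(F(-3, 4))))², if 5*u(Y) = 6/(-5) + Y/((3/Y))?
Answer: 74166544/5625 ≈ 13185.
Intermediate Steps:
u(Y) = -6/25 + Y²/15 (u(Y) = (6/(-5) + Y/((3/Y)))/5 = (6*(-⅕) + Y*(Y/3))/5 = (-6/5 + Y²/3)/5 = -6/25 + Y²/15)
(81 + (34 + u(F(-3, 4))))² = (81 + (34 + (-6/25 + (-3 + 4)²/15)))² = (81 + (34 + (-6/25 + (1/15)*1²)))² = (81 + (34 + (-6/25 + (1/15)*1)))² = (81 + (34 + (-6/25 + 1/15)))² = (81 + (34 - 13/75))² = (81 + 2537/75)² = (8612/75)² = 74166544/5625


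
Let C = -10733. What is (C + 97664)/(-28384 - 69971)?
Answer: -28977/32785 ≈ -0.88385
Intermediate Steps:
(C + 97664)/(-28384 - 69971) = (-10733 + 97664)/(-28384 - 69971) = 86931/(-98355) = 86931*(-1/98355) = -28977/32785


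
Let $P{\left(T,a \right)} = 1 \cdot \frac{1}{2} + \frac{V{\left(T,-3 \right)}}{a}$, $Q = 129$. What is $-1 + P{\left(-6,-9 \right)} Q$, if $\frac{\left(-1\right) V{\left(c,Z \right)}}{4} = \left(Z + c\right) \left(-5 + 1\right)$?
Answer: $\frac{4255}{2} \approx 2127.5$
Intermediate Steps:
$V{\left(c,Z \right)} = 16 Z + 16 c$ ($V{\left(c,Z \right)} = - 4 \left(Z + c\right) \left(-5 + 1\right) = - 4 \left(Z + c\right) \left(-4\right) = - 4 \left(- 4 Z - 4 c\right) = 16 Z + 16 c$)
$P{\left(T,a \right)} = \frac{1}{2} + \frac{-48 + 16 T}{a}$ ($P{\left(T,a \right)} = 1 \cdot \frac{1}{2} + \frac{16 \left(-3\right) + 16 T}{a} = 1 \cdot \frac{1}{2} + \frac{-48 + 16 T}{a} = \frac{1}{2} + \frac{-48 + 16 T}{a}$)
$-1 + P{\left(-6,-9 \right)} Q = -1 + \frac{-96 - 9 + 32 \left(-6\right)}{2 \left(-9\right)} 129 = -1 + \frac{1}{2} \left(- \frac{1}{9}\right) \left(-96 - 9 - 192\right) 129 = -1 + \frac{1}{2} \left(- \frac{1}{9}\right) \left(-297\right) 129 = -1 + \frac{33}{2} \cdot 129 = -1 + \frac{4257}{2} = \frac{4255}{2}$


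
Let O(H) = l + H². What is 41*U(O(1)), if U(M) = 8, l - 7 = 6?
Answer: 328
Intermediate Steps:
l = 13 (l = 7 + 6 = 13)
O(H) = 13 + H²
41*U(O(1)) = 41*8 = 328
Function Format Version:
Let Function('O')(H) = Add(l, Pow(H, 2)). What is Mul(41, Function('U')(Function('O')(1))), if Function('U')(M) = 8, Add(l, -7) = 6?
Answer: 328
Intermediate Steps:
l = 13 (l = Add(7, 6) = 13)
Function('O')(H) = Add(13, Pow(H, 2))
Mul(41, Function('U')(Function('O')(1))) = Mul(41, 8) = 328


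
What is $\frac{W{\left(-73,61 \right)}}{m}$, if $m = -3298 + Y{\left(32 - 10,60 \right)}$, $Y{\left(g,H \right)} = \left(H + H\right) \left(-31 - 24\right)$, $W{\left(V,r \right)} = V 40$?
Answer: $\frac{1460}{4949} \approx 0.29501$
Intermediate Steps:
$W{\left(V,r \right)} = 40 V$
$Y{\left(g,H \right)} = - 110 H$ ($Y{\left(g,H \right)} = 2 H \left(-55\right) = - 110 H$)
$m = -9898$ ($m = -3298 - 6600 = -9898$)
$\frac{W{\left(-73,61 \right)}}{m} = \frac{40 \left(-73\right)}{-9898} = \left(-2920\right) \left(- \frac{1}{9898}\right) = \frac{1460}{4949}$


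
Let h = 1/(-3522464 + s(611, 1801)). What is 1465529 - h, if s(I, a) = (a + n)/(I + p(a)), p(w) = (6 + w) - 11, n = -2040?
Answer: 12425591806562430/8478571087 ≈ 1.4655e+6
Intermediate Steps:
p(w) = -5 + w
s(I, a) = (-2040 + a)/(-5 + I + a) (s(I, a) = (a - 2040)/(I + (-5 + a)) = (-2040 + a)/(-5 + I + a))
h = -2407/8478571087 (h = 1/(-3522464 + (-2040 + 1801)/(-5 + 611 + 1801)) = 1/(-3522464 - 239/2407) = 1/(-8478571087/2407) = -2407/8478571087 ≈ -2.8389e-7)
1465529 - h = 1465529 - 1*(-2407/8478571087) = 1465529 + 2407/8478571087 = 12425591806562430/8478571087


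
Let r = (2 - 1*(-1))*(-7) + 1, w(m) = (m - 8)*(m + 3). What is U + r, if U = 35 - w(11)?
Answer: -27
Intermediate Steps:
w(m) = (-8 + m)*(3 + m)
r = -20 (r = (2 + 1)*(-7) + 1 = 3*(-7) + 1 = -21 + 1 = -20)
U = -7 (U = 35 - (-24 + 11² - 5*11) = 35 - (-24 + 121 - 55) = 35 - 1*42 = 35 - 42 = -7)
U + r = -7 - 20 = -27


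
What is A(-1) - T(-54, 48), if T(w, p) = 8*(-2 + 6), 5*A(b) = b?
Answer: -161/5 ≈ -32.200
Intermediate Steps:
A(b) = b/5
T(w, p) = 32 (T(w, p) = 8*4 = 32)
A(-1) - T(-54, 48) = (⅕)*(-1) - 1*32 = -⅕ - 32 = -161/5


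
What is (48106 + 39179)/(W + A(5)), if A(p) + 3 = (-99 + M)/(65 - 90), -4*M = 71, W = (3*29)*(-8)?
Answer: -8728500/69433 ≈ -125.71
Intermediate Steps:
W = -696 (W = 87*(-8) = -696)
M = -71/4 (M = -¼*71 = -71/4 ≈ -17.750)
A(p) = 167/100 (A(p) = -3 + (-99 - 71/4)/(65 - 90) = -3 - 467/4/(-25) = -3 - 467/4*(-1/25) = -3 + 467/100 = 167/100)
(48106 + 39179)/(W + A(5)) = (48106 + 39179)/(-696 + 167/100) = 87285/(-69433/100) = 87285*(-100/69433) = -8728500/69433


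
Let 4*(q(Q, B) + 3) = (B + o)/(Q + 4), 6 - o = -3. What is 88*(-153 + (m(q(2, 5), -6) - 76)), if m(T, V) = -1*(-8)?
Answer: -19448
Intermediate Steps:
o = 9 (o = 6 - 1*(-3) = 6 + 3 = 9)
q(Q, B) = -3 + (9 + B)/(4*(4 + Q)) (q(Q, B) = -3 + ((B + 9)/(Q + 4))/4 = -3 + ((9 + B)/(4 + Q))/4 = -3 + (9 + B)/(4*(4 + Q)))
m(T, V) = 8
88*(-153 + (m(q(2, 5), -6) - 76)) = 88*(-153 + (8 - 76)) = 88*(-153 - 68) = 88*(-221) = -19448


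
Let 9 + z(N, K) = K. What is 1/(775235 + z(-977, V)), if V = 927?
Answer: 1/776153 ≈ 1.2884e-6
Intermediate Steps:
z(N, K) = -9 + K
1/(775235 + z(-977, V)) = 1/(775235 + (-9 + 927)) = 1/(775235 + 918) = 1/776153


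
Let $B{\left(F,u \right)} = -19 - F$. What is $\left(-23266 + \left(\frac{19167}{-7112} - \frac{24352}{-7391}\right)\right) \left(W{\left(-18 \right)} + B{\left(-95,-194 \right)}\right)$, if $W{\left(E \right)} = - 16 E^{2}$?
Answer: $\frac{1561695558089965}{13141198} \approx 1.1884 \cdot 10^{8}$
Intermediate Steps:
$\left(-23266 + \left(\frac{19167}{-7112} - \frac{24352}{-7391}\right)\right) \left(W{\left(-18 \right)} + B{\left(-95,-194 \right)}\right) = \left(-23266 + \left(\frac{19167}{-7112} - \frac{24352}{-7391}\right)\right) \left(- 16 \left(-18\right)^{2} - -76\right) = \left(-23266 + \left(19167 \left(- \frac{1}{7112}\right) - - \frac{24352}{7391}\right)\right) \left(\left(-16\right) 324 + \left(-19 + 95\right)\right) = \left(-23266 + \left(- \frac{19167}{7112} + \frac{24352}{7391}\right)\right) \left(-5184 + 76\right) = \left(-23266 + \frac{31528127}{52564792}\right) \left(-5108\right) = \left(- \frac{1222940922545}{52564792}\right) \left(-5108\right) = \frac{1561695558089965}{13141198}$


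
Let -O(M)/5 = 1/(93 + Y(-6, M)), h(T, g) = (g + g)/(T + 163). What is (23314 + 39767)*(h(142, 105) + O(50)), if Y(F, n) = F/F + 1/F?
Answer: 1376175096/34343 ≈ 40072.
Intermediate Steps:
Y(F, n) = 1 + 1/F
h(T, g) = 2*g/(163 + T) (h(T, g) = (2*g)/(163 + T) = 2*g/(163 + T))
O(M) = -30/563 (O(M) = -5/(93 + (1 - 6)/(-6)) = -5/(93 - ⅙*(-5)) = -5/(93 + ⅚) = -5/563/6 = -5*6/563 = -30/563)
(23314 + 39767)*(h(142, 105) + O(50)) = (23314 + 39767)*(2*105/(163 + 142) - 30/563) = 63081*(2*105/305 - 30/563) = 63081*(2*105*(1/305) - 30/563) = 63081*(42/61 - 30/563) = 63081*(21816/34343) = 1376175096/34343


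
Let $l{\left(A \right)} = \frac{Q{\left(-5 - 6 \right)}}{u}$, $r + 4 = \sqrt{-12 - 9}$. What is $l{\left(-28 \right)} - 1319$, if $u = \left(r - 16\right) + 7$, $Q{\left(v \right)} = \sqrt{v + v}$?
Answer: $\frac{\sqrt{22} - 17147 i - 1319 \sqrt{21}}{\sqrt{21} + 13 i} \approx -1318.9 - 0.32092 i$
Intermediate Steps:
$r = -4 + i \sqrt{21}$ ($r = -4 + \sqrt{-12 - 9} = -4 + \sqrt{-21} = -4 + i \sqrt{21} \approx -4.0 + 4.5826 i$)
$Q{\left(v \right)} = \sqrt{2} \sqrt{v}$ ($Q{\left(v \right)} = \sqrt{2 v} = \sqrt{2} \sqrt{v}$)
$u = -13 + i \sqrt{21}$ ($u = \left(\left(-4 + i \sqrt{21}\right) - 16\right) + 7 = \left(-20 + i \sqrt{21}\right) + 7 = -13 + i \sqrt{21} \approx -13.0 + 4.5826 i$)
$l{\left(A \right)} = \frac{i \sqrt{22}}{-13 + i \sqrt{21}}$ ($l{\left(A \right)} = \frac{\sqrt{2} \sqrt{-5 - 6}}{-13 + i \sqrt{21}} = \frac{\sqrt{2} \sqrt{-11}}{-13 + i \sqrt{21}} = \frac{\sqrt{2} i \sqrt{11}}{-13 + i \sqrt{21}} = \frac{i \sqrt{22}}{-13 + i \sqrt{21}}$)
$l{\left(-28 \right)} - 1319 = \frac{\sqrt{22}}{\sqrt{21} + 13 i} - 1319 = -1319 + \frac{\sqrt{22}}{\sqrt{21} + 13 i}$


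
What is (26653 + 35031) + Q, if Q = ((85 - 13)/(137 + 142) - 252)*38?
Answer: 1615652/31 ≈ 52118.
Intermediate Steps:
Q = -296552/31 (Q = (72/279 - 252)*38 = (72*(1/279) - 252)*38 = (8/31 - 252)*38 = -7804/31*38 = -296552/31 ≈ -9566.2)
(26653 + 35031) + Q = (26653 + 35031) - 296552/31 = 61684 - 296552/31 = 1615652/31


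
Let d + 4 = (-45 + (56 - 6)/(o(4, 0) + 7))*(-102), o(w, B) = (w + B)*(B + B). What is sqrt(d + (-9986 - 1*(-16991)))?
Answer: sqrt(532259)/7 ≈ 104.22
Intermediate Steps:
o(w, B) = 2*B*(B + w) (o(w, B) = (B + w)*(2*B) = 2*B*(B + w))
d = 27002/7 (d = -4 + (-45 + (56 - 6)/(2*0*(0 + 4) + 7))*(-102) = -4 + (-45 + 50/(2*0*4 + 7))*(-102) = -4 + (-45 + 50/(0 + 7))*(-102) = -4 + (-45 + 50/7)*(-102) = -4 - 265/7*(-102) = -4 + 27030/7 = 27002/7 ≈ 3857.4)
sqrt(d + (-9986 - 1*(-16991))) = sqrt(27002/7 + (-9986 - 1*(-16991))) = sqrt(27002/7 + (-9986 + 16991)) = sqrt(27002/7 + 7005) = sqrt(76037/7) = sqrt(532259)/7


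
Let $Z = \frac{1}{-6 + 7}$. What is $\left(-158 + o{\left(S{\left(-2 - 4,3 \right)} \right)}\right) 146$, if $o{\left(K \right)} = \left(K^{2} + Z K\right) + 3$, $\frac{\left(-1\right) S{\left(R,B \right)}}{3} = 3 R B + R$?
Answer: $4734050$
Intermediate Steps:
$S{\left(R,B \right)} = - 3 R - 9 B R$ ($S{\left(R,B \right)} = - 3 \left(3 R B + R\right) = - 3 \left(3 B R + R\right) = - 3 \left(R + 3 B R\right) = - 3 R - 9 B R$)
$Z = 1$ ($Z = 1^{-1} = 1$)
$o{\left(K \right)} = 3 + K + K^{2}$ ($o{\left(K \right)} = \left(K^{2} + 1 K\right) + 3 = \left(K^{2} + K\right) + 3 = \left(K + K^{2}\right) + 3 = 3 + K + K^{2}$)
$\left(-158 + o{\left(S{\left(-2 - 4,3 \right)} \right)}\right) 146 = \left(-158 + \left(3 - 3 \left(-2 - 4\right) \left(1 + 3 \cdot 3\right) + \left(- 3 \left(-2 - 4\right) \left(1 + 3 \cdot 3\right)\right)^{2}\right)\right) 146 = \left(-158 + \left(3 - - 18 \left(1 + 9\right) + \left(\left(-3\right) \left(-6\right) \left(1 + 9\right)\right)^{2}\right)\right) 146 = \left(-158 + \left(3 - \left(-18\right) 10 + \left(\left(-3\right) \left(-6\right) 10\right)^{2}\right)\right) 146 = \left(-158 + \left(3 + 180 + 180^{2}\right)\right) 146 = \left(-158 + \left(3 + 180 + 32400\right)\right) 146 = \left(-158 + 32583\right) 146 = 32425 \cdot 146 = 4734050$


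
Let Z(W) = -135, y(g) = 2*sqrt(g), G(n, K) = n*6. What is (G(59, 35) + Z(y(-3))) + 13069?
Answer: 13288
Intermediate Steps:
G(n, K) = 6*n
(G(59, 35) + Z(y(-3))) + 13069 = (6*59 - 135) + 13069 = (354 - 135) + 13069 = 219 + 13069 = 13288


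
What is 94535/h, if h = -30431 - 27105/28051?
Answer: -2651801285/853647086 ≈ -3.1064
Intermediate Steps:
h = -853647086/28051 (h = -30431 - 27105/28051 = -853647086/28051 ≈ -30432.)
94535/h = 94535/(-853647086/28051) = 94535*(-28051/853647086) = -2651801285/853647086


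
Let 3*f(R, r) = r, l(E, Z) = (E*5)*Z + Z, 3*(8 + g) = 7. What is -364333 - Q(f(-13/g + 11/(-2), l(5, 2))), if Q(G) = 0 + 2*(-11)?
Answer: -364311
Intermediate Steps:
g = -17/3 (g = -8 + (⅓)*7 = -8 + 7/3 = -17/3 ≈ -5.6667)
l(E, Z) = Z + 5*E*Z (l(E, Z) = (5*E)*Z + Z = 5*E*Z + Z = Z + 5*E*Z)
f(R, r) = r/3
Q(G) = -22 (Q(G) = 0 - 22 = -22)
-364333 - Q(f(-13/g + 11/(-2), l(5, 2))) = -364333 - 1*(-22) = -364333 + 22 = -364311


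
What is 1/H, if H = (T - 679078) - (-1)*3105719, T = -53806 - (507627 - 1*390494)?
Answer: 1/2255702 ≈ 4.4332e-7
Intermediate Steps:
T = -170939 (T = -53806 - (507627 - 390494) = -53806 - 1*117133 = -53806 - 117133 = -170939)
H = 2255702 (H = (-170939 - 679078) - (-1)*3105719 = -850017 - 1*(-3105719) = -850017 + 3105719 = 2255702)
1/H = 1/2255702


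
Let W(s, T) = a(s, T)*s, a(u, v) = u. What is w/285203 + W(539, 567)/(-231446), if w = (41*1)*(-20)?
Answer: -83047246483/66009093538 ≈ -1.2581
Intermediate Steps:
w = -820 (w = 41*(-20) = -820)
W(s, T) = s² (W(s, T) = s*s = s²)
w/285203 + W(539, 567)/(-231446) = -820/285203 + 539²/(-231446) = -820*1/285203 + 290521*(-1/231446) = -820/285203 - 290521/231446 = -83047246483/66009093538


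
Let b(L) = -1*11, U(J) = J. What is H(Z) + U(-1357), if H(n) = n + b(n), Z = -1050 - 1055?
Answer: -3473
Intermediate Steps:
Z = -2105
b(L) = -11
H(n) = -11 + n (H(n) = n - 11 = -11 + n)
H(Z) + U(-1357) = (-11 - 2105) - 1357 = -2116 - 1357 = -3473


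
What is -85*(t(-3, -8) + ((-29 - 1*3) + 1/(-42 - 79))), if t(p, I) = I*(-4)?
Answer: 85/121 ≈ 0.70248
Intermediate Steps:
t(p, I) = -4*I
-85*(t(-3, -8) + ((-29 - 1*3) + 1/(-42 - 79))) = -85*(-4*(-8) + ((-29 - 1*3) + 1/(-42 - 79))) = -85*(32 + ((-29 - 3) + 1/(-121))) = -85*(32 + (-32 - 1/121)) = -85*(32 - 3873/121) = -85*(-1/121) = 85/121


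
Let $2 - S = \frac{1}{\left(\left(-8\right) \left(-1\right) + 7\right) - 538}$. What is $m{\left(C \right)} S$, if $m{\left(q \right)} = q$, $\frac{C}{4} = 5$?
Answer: $\frac{20940}{523} \approx 40.038$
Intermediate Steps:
$C = 20$ ($C = 4 \cdot 5 = 20$)
$S = \frac{1047}{523}$ ($S = 2 - \frac{1}{\left(\left(-8\right) \left(-1\right) + 7\right) - 538} = 2 - \frac{1}{\left(8 + 7\right) - 538} = 2 - \frac{1}{15 - 538} = 2 - \frac{1}{-523} = 2 - - \frac{1}{523} = 2 + \frac{1}{523} = \frac{1047}{523} \approx 2.0019$)
$m{\left(C \right)} S = 20 \cdot \frac{1047}{523} = \frac{20940}{523}$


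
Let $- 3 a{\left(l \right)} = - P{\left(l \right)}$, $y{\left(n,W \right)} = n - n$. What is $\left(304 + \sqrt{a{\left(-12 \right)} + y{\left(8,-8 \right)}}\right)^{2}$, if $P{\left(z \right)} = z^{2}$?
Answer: $92464 + 2432 \sqrt{3} \approx 96676.0$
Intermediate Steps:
$y{\left(n,W \right)} = 0$
$a{\left(l \right)} = \frac{l^{2}}{3}$ ($a{\left(l \right)} = - \frac{\left(-1\right) l^{2}}{3} = \frac{l^{2}}{3}$)
$\left(304 + \sqrt{a{\left(-12 \right)} + y{\left(8,-8 \right)}}\right)^{2} = \left(304 + \sqrt{\frac{\left(-12\right)^{2}}{3} + 0}\right)^{2} = \left(304 + \sqrt{\frac{1}{3} \cdot 144 + 0}\right)^{2} = \left(304 + \sqrt{48 + 0}\right)^{2} = \left(304 + \sqrt{48}\right)^{2} = \left(304 + 4 \sqrt{3}\right)^{2}$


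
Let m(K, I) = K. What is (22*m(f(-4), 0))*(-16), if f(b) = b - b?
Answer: 0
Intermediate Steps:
f(b) = 0
(22*m(f(-4), 0))*(-16) = (22*0)*(-16) = 0*(-16) = 0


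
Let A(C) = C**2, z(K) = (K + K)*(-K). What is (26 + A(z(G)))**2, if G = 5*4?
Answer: 409633280676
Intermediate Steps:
G = 20
z(K) = -2*K**2 (z(K) = (2*K)*(-K) = -2*K**2)
(26 + A(z(G)))**2 = (26 + (-2*20**2)**2)**2 = (26 + (-2*400)**2)**2 = (26 + (-800)**2)**2 = (26 + 640000)**2 = 640026**2 = 409633280676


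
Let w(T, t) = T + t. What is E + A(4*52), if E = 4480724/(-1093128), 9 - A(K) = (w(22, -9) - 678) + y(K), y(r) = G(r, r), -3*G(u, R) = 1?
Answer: 61054327/91094 ≈ 670.23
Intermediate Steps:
G(u, R) = -⅓ (G(u, R) = -⅓*1 = -⅓)
y(r) = -⅓
A(K) = 2023/3 (A(K) = 9 - (((22 - 9) - 678) - ⅓) = 9 - ((13 - 678) - ⅓) = 9 - (-665 - ⅓) = 9 - 1*(-1996/3) = 9 + 1996/3 = 2023/3)
E = -1120181/273282 (E = 4480724*(-1/1093128) = -1120181/273282 ≈ -4.0990)
E + A(4*52) = -1120181/273282 + 2023/3 = 61054327/91094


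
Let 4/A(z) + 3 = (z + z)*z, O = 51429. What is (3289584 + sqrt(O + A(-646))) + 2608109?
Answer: 5897693 + sqrt(35825727741547505)/834629 ≈ 5.8979e+6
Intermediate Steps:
A(z) = 4/(-3 + 2*z**2) (A(z) = 4/(-3 + (z + z)*z) = 4/(-3 + (2*z)*z) = 4/(-3 + 2*z**2))
(3289584 + sqrt(O + A(-646))) + 2608109 = (3289584 + sqrt(51429 + 4/(-3 + 2*(-646)**2))) + 2608109 = (3289584 + sqrt(51429 + 4/(-3 + 2*417316))) + 2608109 = (3289584 + sqrt(51429 + 4/(-3 + 834632))) + 2608109 = (3289584 + sqrt(51429 + 4/834629)) + 2608109 = (3289584 + sqrt(42924134845/834629)) + 2608109 = (3289584 + sqrt(35825727741547505)/834629) + 2608109 = 5897693 + sqrt(35825727741547505)/834629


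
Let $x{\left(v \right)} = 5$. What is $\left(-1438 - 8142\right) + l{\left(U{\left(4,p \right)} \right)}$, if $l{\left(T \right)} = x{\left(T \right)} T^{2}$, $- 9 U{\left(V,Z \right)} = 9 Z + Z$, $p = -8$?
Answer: $- \frac{743980}{81} \approx -9184.9$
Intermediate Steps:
$U{\left(V,Z \right)} = - \frac{10 Z}{9}$ ($U{\left(V,Z \right)} = - \frac{9 Z + Z}{9} = - \frac{10 Z}{9}$)
$l{\left(T \right)} = 5 T^{2}$
$\left(-1438 - 8142\right) + l{\left(U{\left(4,p \right)} \right)} = \left(-1438 - 8142\right) + 5 \left(\left(- \frac{10}{9}\right) \left(-8\right)\right)^{2} = -9580 + 5 \left(\frac{80}{9}\right)^{2} = -9580 + 5 \cdot \frac{6400}{81} = -9580 + \frac{32000}{81} = - \frac{743980}{81}$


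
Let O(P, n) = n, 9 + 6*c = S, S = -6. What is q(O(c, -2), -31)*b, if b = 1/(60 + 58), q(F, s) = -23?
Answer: -23/118 ≈ -0.19492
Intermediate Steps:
c = -5/2 (c = -3/2 + (1/6)*(-6) = -3/2 - 1 = -5/2 ≈ -2.5000)
b = 1/118 ≈ 0.0084746
q(O(c, -2), -31)*b = -23*1/118 = -23/118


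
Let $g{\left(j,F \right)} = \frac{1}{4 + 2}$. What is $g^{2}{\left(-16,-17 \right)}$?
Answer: $\frac{1}{36} \approx 0.027778$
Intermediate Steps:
$g{\left(j,F \right)} = \frac{1}{6}$
$g^{2}{\left(-16,-17 \right)} = \left(\frac{1}{6}\right)^{2} = \frac{1}{36}$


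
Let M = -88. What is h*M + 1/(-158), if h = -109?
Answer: 1515535/158 ≈ 9592.0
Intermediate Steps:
h*M + 1/(-158) = -109*(-88) + 1/(-158) = 9592 - 1/158 = 1515535/158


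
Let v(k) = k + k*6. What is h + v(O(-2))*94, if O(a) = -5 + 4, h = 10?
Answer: -648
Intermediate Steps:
O(a) = -1
v(k) = 7*k (v(k) = k + 6*k = 7*k)
h + v(O(-2))*94 = 10 + (7*(-1))*94 = 10 - 7*94 = 10 - 658 = -648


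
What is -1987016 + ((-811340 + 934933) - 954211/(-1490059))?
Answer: -2776609257746/1490059 ≈ -1.8634e+6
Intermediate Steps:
-1987016 + ((-811340 + 934933) - 954211/(-1490059)) = -1987016 + (123593 - 954211*(-1)/1490059) = -1987016 + (123593 - 1*(-954211/1490059)) = -1987016 + (123593 + 954211/1490059) = -1987016 + 184161816198/1490059 = -2776609257746/1490059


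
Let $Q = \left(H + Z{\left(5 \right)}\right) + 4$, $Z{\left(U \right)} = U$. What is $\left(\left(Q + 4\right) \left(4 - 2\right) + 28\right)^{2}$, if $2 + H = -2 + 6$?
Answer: $3364$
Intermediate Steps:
$H = 2$ ($H = -2 + \left(-2 + 6\right) = -2 + 4 = 2$)
$Q = 11$ ($Q = \left(2 + 5\right) + 4 = 7 + 4 = 11$)
$\left(\left(Q + 4\right) \left(4 - 2\right) + 28\right)^{2} = \left(\left(11 + 4\right) \left(4 - 2\right) + 28\right)^{2} = \left(15 \cdot 2 + 28\right)^{2} = \left(30 + 28\right)^{2} = 58^{2} = 3364$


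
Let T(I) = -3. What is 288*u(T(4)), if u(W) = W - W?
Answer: 0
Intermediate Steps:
u(W) = 0
288*u(T(4)) = 288*0 = 0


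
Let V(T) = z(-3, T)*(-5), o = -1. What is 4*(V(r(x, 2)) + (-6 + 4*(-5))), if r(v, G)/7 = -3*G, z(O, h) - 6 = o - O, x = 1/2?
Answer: -264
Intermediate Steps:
x = ½ ≈ 0.50000
z(O, h) = 5 - O (z(O, h) = 6 + (-1 - O) = 5 - O)
r(v, G) = -21*G (r(v, G) = 7*(-3*G) = -21*G)
V(T) = -40 (V(T) = (5 - 1*(-3))*(-5) = (5 + 3)*(-5) = 8*(-5) = -40)
4*(V(r(x, 2)) + (-6 + 4*(-5))) = 4*(-40 + (-6 + 4*(-5))) = 4*(-40 + (-6 - 20)) = 4*(-40 - 26) = 4*(-66) = -264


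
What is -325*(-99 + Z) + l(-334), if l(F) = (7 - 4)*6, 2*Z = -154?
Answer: 57218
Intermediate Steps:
Z = -77 (Z = (½)*(-154) = -77)
l(F) = 18 (l(F) = 3*6 = 18)
-325*(-99 + Z) + l(-334) = -325*(-99 - 77) + 18 = -325*(-176) + 18 = 57200 + 18 = 57218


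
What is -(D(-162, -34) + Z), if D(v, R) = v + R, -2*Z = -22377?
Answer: -21985/2 ≈ -10993.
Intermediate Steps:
Z = 22377/2 (Z = -½*(-22377) = 22377/2 ≈ 11189.)
D(v, R) = R + v
-(D(-162, -34) + Z) = -((-34 - 162) + 22377/2) = -(-196 + 22377/2) = -1*21985/2 = -21985/2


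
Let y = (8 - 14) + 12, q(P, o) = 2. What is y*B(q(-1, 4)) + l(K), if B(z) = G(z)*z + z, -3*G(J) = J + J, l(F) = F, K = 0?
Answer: -4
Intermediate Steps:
y = 6 (y = -6 + 12 = 6)
G(J) = -2*J/3 (G(J) = -(J + J)/3 = -2*J/3)
B(z) = z - 2*z²/3 (B(z) = (-2*z/3)*z + z = -2*z²/3 + z = z - 2*z²/3)
y*B(q(-1, 4)) + l(K) = 6*((⅓)*2*(3 - 2*2)) + 0 = 6*((⅓)*2*(3 - 4)) + 0 = 6*((⅓)*2*(-1)) + 0 = 6*(-⅔) + 0 = -4 + 0 = -4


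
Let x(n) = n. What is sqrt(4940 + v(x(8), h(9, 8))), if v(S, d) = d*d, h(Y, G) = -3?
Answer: 7*sqrt(101) ≈ 70.349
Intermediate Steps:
v(S, d) = d**2
sqrt(4940 + v(x(8), h(9, 8))) = sqrt(4940 + (-3)**2) = sqrt(4940 + 9) = sqrt(4949) = 7*sqrt(101)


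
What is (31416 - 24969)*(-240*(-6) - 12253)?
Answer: -69711411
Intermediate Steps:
(31416 - 24969)*(-240*(-6) - 12253) = 6447*(1440 - 12253) = 6447*(-10813) = -69711411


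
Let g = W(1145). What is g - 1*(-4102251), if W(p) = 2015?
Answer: 4104266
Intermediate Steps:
g = 2015
g - 1*(-4102251) = 2015 - 1*(-4102251) = 2015 + 4102251 = 4104266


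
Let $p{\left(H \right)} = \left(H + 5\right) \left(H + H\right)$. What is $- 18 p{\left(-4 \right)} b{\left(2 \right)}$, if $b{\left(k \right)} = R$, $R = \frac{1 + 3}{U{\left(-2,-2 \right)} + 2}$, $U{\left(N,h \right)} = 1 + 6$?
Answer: $64$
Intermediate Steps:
$U{\left(N,h \right)} = 7$
$p{\left(H \right)} = 2 H \left(5 + H\right)$ ($p{\left(H \right)} = \left(5 + H\right) 2 H = 2 H \left(5 + H\right)$)
$R = \frac{4}{9}$ ($R = \frac{1 + 3}{7 + 2} = \frac{4}{9} \approx 0.44444$)
$b{\left(k \right)} = \frac{4}{9}$
$- 18 p{\left(-4 \right)} b{\left(2 \right)} = - 18 \cdot 2 \left(-4\right) \left(5 - 4\right) \frac{4}{9} = - 18 \cdot 2 \left(-4\right) 1 \cdot \frac{4}{9} = \left(-18\right) \left(-8\right) \frac{4}{9} = 144 \cdot \frac{4}{9} = 64$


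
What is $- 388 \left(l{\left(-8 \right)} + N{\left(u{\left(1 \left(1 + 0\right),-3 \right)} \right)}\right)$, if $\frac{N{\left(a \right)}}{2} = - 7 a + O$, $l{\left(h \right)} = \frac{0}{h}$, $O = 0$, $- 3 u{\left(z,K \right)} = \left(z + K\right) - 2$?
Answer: $\frac{21728}{3} \approx 7242.7$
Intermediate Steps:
$u{\left(z,K \right)} = \frac{2}{3} - \frac{K}{3} - \frac{z}{3}$ ($u{\left(z,K \right)} = - \frac{\left(z + K\right) - 2}{3} = - \frac{\left(K + z\right) - 2}{3} = - \frac{-2 + K + z}{3} = \frac{2}{3} - \frac{K}{3} - \frac{z}{3}$)
$l{\left(h \right)} = 0$
$N{\left(a \right)} = - 14 a$ ($N{\left(a \right)} = 2 \left(- 7 a + 0\right) = 2 \left(- 7 a\right) = - 14 a$)
$- 388 \left(l{\left(-8 \right)} + N{\left(u{\left(1 \left(1 + 0\right),-3 \right)} \right)}\right) = - 388 \left(0 - 14 \left(\frac{2}{3} - -1 - \frac{1 \left(1 + 0\right)}{3}\right)\right) = - 388 \left(0 - 14 \left(\frac{2}{3} + 1 - \frac{1 \cdot 1}{3}\right)\right) = - 388 \left(0 - 14 \left(\frac{2}{3} + 1 - \frac{1}{3}\right)\right) = - 388 \left(0 - \frac{56}{3}\right) = \left(-388\right) \left(- \frac{56}{3}\right) = \frac{21728}{3}$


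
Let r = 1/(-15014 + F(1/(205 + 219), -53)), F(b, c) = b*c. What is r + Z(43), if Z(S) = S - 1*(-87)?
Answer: 15614682/120113 ≈ 130.00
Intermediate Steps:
Z(S) = 87 + S (Z(S) = S + 87 = 87 + S)
r = -8/120113 (r = 1/(-15014 - 53/(205 + 219)) = 1/(-15014 - 53/424) = 1/(-15014 + (1/424)*(-53)) = 1/(-15014 - 1/8) = 1/(-120113/8) = -8/120113 ≈ -6.6604e-5)
r + Z(43) = -8/120113 + (87 + 43) = -8/120113 + 130 = 15614682/120113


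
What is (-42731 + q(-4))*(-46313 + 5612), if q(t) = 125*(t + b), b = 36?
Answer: 1576390431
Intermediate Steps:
q(t) = 4500 + 125*t (q(t) = 125*(t + 36) = 125*(36 + t) = 4500 + 125*t)
(-42731 + q(-4))*(-46313 + 5612) = (-42731 + (4500 + 125*(-4)))*(-46313 + 5612) = (-42731 + (4500 - 500))*(-40701) = (-42731 + 4000)*(-40701) = -38731*(-40701) = 1576390431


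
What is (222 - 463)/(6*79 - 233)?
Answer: -1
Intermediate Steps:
(222 - 463)/(6*79 - 233) = -241/(474 - 233) = -241/241 = -241*1/241 = -1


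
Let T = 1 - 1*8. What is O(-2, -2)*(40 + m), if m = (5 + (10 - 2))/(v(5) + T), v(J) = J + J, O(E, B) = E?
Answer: -266/3 ≈ -88.667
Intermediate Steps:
v(J) = 2*J
T = -7 (T = 1 - 8 = -7)
m = 13/3 (m = (5 + (10 - 2))/(2*5 - 7) = (5 + 8)/(10 - 7) = 13/3 ≈ 4.3333)
O(-2, -2)*(40 + m) = -2*(40 + 13/3) = -2*133/3 = -266/3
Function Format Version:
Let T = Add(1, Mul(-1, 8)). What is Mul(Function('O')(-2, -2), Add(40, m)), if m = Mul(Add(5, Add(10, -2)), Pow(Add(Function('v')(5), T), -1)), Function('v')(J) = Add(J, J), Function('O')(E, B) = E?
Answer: Rational(-266, 3) ≈ -88.667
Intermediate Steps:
Function('v')(J) = Mul(2, J)
T = -7 (T = Add(1, -8) = -7)
m = Rational(13, 3) (m = Mul(Add(5, Add(10, -2)), Pow(Add(Mul(2, 5), -7), -1)) = Mul(Add(5, 8), Pow(Add(10, -7), -1)) = Mul(13, Pow(3, -1)) = Mul(13, Rational(1, 3)) = Rational(13, 3) ≈ 4.3333)
Mul(Function('O')(-2, -2), Add(40, m)) = Mul(-2, Add(40, Rational(13, 3))) = Mul(-2, Rational(133, 3)) = Rational(-266, 3)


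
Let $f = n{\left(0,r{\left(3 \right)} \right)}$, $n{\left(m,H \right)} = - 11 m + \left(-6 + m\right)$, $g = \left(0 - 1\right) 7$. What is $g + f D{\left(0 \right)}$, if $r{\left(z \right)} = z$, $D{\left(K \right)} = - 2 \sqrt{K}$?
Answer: $-7$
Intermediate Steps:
$g = -7$ ($g = \left(-1\right) 7 = -7$)
$n{\left(m,H \right)} = -6 - 10 m$
$f = -6$ ($f = -6 - 0 = -6 + 0 = -6$)
$g + f D{\left(0 \right)} = -7 - 6 \left(- 2 \sqrt{0}\right) = -7 - 6 \left(\left(-2\right) 0\right) = -7 - 0 = -7 + 0 = -7$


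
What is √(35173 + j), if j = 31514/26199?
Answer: √2682570747251/8733 ≈ 187.55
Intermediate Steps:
j = 31514/26199 (j = 31514*(1/26199) = 31514/26199 ≈ 1.2029)
√(35173 + j) = √(35173 + 31514/26199) = √(921528941/26199) = √2682570747251/8733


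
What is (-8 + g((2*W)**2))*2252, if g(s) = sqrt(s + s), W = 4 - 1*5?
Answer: -18016 + 4504*sqrt(2) ≈ -11646.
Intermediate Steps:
W = -1 (W = 4 - 5 = -1)
g(s) = sqrt(2)*sqrt(s) (g(s) = sqrt(2*s) = sqrt(2)*sqrt(s))
(-8 + g((2*W)**2))*2252 = (-8 + sqrt(2)*sqrt((2*(-1))**2))*2252 = (-8 + sqrt(2)*sqrt((-2)**2))*2252 = (-8 + sqrt(2)*sqrt(4))*2252 = (-8 + sqrt(2)*2)*2252 = (-8 + 2*sqrt(2))*2252 = -18016 + 4504*sqrt(2)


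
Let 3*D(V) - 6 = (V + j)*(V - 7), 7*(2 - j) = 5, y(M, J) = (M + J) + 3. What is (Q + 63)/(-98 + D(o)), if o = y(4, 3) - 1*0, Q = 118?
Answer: -1267/593 ≈ -2.1366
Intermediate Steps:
y(M, J) = 3 + J + M (y(M, J) = (J + M) + 3 = 3 + J + M)
j = 9/7 (j = 2 - ⅐*5 = 2 - 5/7 = 9/7 ≈ 1.2857)
o = 10 (o = (3 + 3 + 4) - 1*0 = 10 + 0 = 10)
D(V) = 2 + (-7 + V)*(9/7 + V)/3 (D(V) = 2 + ((V + 9/7)*(V - 7))/3 = 2 + ((9/7 + V)*(-7 + V))/3 = 2 + ((-7 + V)*(9/7 + V))/3 = 2 + (-7 + V)*(9/7 + V)/3)
(Q + 63)/(-98 + D(o)) = (118 + 63)/(-98 + (-1 - 40/21*10 + (⅓)*10²)) = 181/(-98 + (-1 - 400/21 + (⅓)*100)) = 181/(-98 + (-1 - 400/21 + 100/3)) = 181/(-98 + 93/7) = 181/(-593/7) = 181*(-7/593) = -1267/593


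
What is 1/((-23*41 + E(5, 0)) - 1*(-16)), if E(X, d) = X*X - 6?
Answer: -1/908 ≈ -0.0011013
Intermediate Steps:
E(X, d) = -6 + X² (E(X, d) = X² - 6 = -6 + X²)
1/((-23*41 + E(5, 0)) - 1*(-16)) = 1/((-23*41 + (-6 + 5²)) - 1*(-16)) = 1/((-943 + (-6 + 25)) + 16) = 1/((-943 + 19) + 16) = 1/(-924 + 16) = 1/(-908) = -1/908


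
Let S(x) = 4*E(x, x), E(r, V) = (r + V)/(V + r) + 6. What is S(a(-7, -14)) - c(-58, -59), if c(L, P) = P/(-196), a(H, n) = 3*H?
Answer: 5429/196 ≈ 27.699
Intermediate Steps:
E(r, V) = 7 (E(r, V) = (V + r)/(V + r) + 6 = 1 + 6 = 7)
c(L, P) = -P/196 (c(L, P) = P*(-1/196) = -P/196)
S(x) = 28 (S(x) = 4*7 = 28)
S(a(-7, -14)) - c(-58, -59) = 28 - (-1)*(-59)/196 = 28 - 1*59/196 = 28 - 59/196 = 5429/196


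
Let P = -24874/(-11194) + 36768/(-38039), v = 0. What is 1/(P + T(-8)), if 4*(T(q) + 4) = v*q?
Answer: -212904283/584316585 ≈ -0.36436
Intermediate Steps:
P = 267300547/212904283 (P = -24874*(-1/11194) + 36768*(-1/38039) = 12437/5597 - 36768/38039 = 267300547/212904283 ≈ 1.2555)
T(q) = -4 (T(q) = -4 + (0*q)/4 = -4 + (¼)*0 = -4 + 0 = -4)
1/(P + T(-8)) = 1/(267300547/212904283 - 4) = 1/(-584316585/212904283) = -212904283/584316585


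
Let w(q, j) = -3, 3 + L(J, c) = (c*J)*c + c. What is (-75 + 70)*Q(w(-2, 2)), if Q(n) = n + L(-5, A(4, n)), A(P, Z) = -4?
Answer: 450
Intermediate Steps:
L(J, c) = -3 + c + J*c**2 (L(J, c) = -3 + ((c*J)*c + c) = -3 + ((J*c)*c + c) = -3 + (J*c**2 + c) = -3 + (c + J*c**2) = -3 + c + J*c**2)
Q(n) = -87 + n (Q(n) = n + (-3 - 4 - 5*(-4)**2) = n + (-3 - 4 - 5*16) = n + (-3 - 4 - 80) = n - 87 = -87 + n)
(-75 + 70)*Q(w(-2, 2)) = (-75 + 70)*(-87 - 3) = -5*(-90) = 450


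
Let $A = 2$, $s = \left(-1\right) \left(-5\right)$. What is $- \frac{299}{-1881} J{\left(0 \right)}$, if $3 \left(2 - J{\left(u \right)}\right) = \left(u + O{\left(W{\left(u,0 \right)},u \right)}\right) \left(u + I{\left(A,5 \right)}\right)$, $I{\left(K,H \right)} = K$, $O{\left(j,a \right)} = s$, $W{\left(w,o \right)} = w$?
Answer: $- \frac{1196}{5643} \approx -0.21194$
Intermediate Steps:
$s = 5$
$O{\left(j,a \right)} = 5$
$J{\left(u \right)} = 2 - \frac{\left(2 + u\right) \left(5 + u\right)}{3}$ ($J{\left(u \right)} = 2 - \frac{\left(u + 5\right) \left(u + 2\right)}{3} = 2 - \frac{\left(5 + u\right) \left(2 + u\right)}{3} = 2 - \frac{\left(2 + u\right) \left(5 + u\right)}{3}$)
$- \frac{299}{-1881} J{\left(0 \right)} = - \frac{299}{-1881} \left(- \frac{4}{3} - 0 - \frac{0^{2}}{3}\right) = \left(-299\right) \left(- \frac{1}{1881}\right) \left(- \frac{4}{3} + 0 - 0\right) = \frac{299 \left(- \frac{4}{3} + 0 + 0\right)}{1881} = \frac{299}{1881} \left(- \frac{4}{3}\right) = - \frac{1196}{5643}$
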